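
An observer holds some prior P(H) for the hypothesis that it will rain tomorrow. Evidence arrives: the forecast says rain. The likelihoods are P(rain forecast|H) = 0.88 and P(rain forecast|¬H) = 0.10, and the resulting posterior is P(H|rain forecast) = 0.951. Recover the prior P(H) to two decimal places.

Bayes' rule in odds form gives O(H|E) = O(H)·[P(E|H)/P(E|¬H)], hence O(H) = O(H|E)/LR.
Posterior odds = 0.951/(1−0.951) = 19.4082. LR = 0.88/0.10 = 8.8000.
Prior odds = 19.4082/8.8000 = 2.2055, so P(H) = 2.2055/(1+2.2055) ≈ 0.69.

P(H) = 0.69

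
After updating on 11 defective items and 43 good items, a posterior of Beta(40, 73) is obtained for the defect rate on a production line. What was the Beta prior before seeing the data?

A Beta(α, β) prior with s successes and f failures in binomial data gives a Beta(α+s, β+f) posterior.
Subtract the data counts: 40−11=29, 73−43=30.

Beta(29, 30)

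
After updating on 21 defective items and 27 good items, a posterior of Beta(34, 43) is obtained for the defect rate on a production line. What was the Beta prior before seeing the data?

Beta(13, 16)

Beta is conjugate to the binomial likelihood: posterior = Beta(a+s, b+f).
Subtract the data counts: 34−21=13, 43−27=16.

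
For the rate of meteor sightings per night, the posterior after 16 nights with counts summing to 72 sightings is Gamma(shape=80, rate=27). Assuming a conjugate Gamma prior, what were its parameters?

Gamma–Poisson conjugacy: posterior shape = α + Σxᵢ, posterior rate = β + n.
So α = 80 − 72 = 8 and β = 27 − 16 = 11.

Gamma(shape=8, rate=11)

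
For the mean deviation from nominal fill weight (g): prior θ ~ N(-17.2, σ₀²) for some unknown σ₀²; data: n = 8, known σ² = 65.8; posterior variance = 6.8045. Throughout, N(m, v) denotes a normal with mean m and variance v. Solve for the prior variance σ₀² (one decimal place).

Posterior precision equals prior precision plus data precision: 1/σ_n² = 1/σ₀² + n/σ².
So 1/σ₀² = 1/6.8045 − 8/65.8 = 0.146962 − 0.121581 = 0.025381.
Hence σ₀² = 1/0.025381 ≈ 39.4.

σ₀² = 39.4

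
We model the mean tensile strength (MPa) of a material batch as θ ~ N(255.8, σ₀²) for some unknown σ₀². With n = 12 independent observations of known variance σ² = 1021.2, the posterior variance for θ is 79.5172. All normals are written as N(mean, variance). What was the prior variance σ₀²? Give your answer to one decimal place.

σ₀² = 1212.1

Posterior precision equals prior precision plus data precision: 1/σ_n² = 1/σ₀² + n/σ².
So 1/σ₀² = 1/79.5172 − 12/1021.2 = 0.012576 − 0.011751 = 0.000825.
Hence σ₀² = 1/0.000825 ≈ 1212.1.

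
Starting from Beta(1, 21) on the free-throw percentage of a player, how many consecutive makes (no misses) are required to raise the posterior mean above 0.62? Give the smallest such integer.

k = 34

After k makes and 0 misses the posterior is Beta(1+k, 21), with mean (1+k)/(1+21+k).
Set (1+k)/(22+k) > 0.62 and solve: k > (0.62·22 − 1)/(1 − 0.62) = 33.263.
The smallest integer exceeding 33.263 is 34.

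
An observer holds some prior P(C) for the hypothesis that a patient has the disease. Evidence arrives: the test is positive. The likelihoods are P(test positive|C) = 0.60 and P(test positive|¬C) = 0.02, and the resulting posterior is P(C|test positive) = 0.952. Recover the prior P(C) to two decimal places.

P(C) = 0.40

In odds form, posterior odds = prior odds × likelihood ratio, so prior odds = posterior odds ÷ LR.
Posterior odds = 0.952/(1−0.952) = 19.8333. LR = 0.60/0.02 = 30.0000.
Prior odds = 19.8333/30.0000 = 0.6611, so P(C) = 0.6611/(1+0.6611) ≈ 0.40.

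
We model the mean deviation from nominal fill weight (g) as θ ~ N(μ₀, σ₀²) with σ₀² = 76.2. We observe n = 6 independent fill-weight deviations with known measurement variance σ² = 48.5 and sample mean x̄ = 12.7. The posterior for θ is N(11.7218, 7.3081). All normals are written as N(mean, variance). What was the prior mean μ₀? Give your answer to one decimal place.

μ₀ = 2.5

With known observation variance, the Normal–Normal posterior has precision τ_n = τ₀ + n/σ² and mean μ_n = (τ₀μ₀ + (n/σ²)x̄)/τ_n.
Here τ₀ = 1/76.2 = 0.013123 and τ_data = 6/48.5 = 0.123711, so τ_n = 0.136834.
Rearranging for μ₀: μ₀ = (μ_n·τ_n − τ_data·x̄)/τ₀ = (11.7218·0.136834 − 0.123711·12.7) / 0.013123 = 0.032811/0.013123 ≈ 2.5.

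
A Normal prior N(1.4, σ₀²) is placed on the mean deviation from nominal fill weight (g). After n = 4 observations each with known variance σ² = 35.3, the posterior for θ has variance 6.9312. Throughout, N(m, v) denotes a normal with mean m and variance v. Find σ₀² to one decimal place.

σ₀² = 32.3

Posterior precision equals prior precision plus data precision: 1/σ_n² = 1/σ₀² + n/σ².
So 1/σ₀² = 1/6.9312 − 4/35.3 = 0.144275 − 0.113314 = 0.030961.
Hence σ₀² = 1/0.030961 ≈ 32.3.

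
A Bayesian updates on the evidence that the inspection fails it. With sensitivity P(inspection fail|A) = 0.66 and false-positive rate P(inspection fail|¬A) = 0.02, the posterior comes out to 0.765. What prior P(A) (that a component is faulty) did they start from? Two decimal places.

P(A) = 0.09

Bayes' rule in odds form gives O(A|E) = O(A)·[P(E|A)/P(E|¬A)], hence O(A) = O(A|E)/LR.
Posterior odds = 0.765/(1−0.765) = 3.2553. LR = 0.66/0.02 = 33.0000.
Prior odds = 3.2553/33.0000 = 0.0986, so P(A) = 0.0986/(1+0.0986) ≈ 0.09.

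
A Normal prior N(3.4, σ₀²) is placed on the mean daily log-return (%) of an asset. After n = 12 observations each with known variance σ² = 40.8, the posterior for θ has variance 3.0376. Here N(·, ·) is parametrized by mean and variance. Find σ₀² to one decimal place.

σ₀² = 28.5

For the Normal–Normal model with known σ², precisions add: τ_n = τ₀ + n/σ².
So 1/σ₀² = 1/3.0376 − 12/40.8 = 0.329207 − 0.294118 = 0.035089.
Hence σ₀² = 1/0.035089 ≈ 28.5.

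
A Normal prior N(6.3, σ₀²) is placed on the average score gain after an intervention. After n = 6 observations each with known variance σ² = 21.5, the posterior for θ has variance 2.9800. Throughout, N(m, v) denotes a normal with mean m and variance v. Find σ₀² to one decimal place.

For the Normal–Normal model with known σ², precisions add: τ_n = τ₀ + n/σ².
So 1/σ₀² = 1/2.9800 − 6/21.5 = 0.335570 − 0.279070 = 0.056500.
Hence σ₀² = 1/0.056500 ≈ 17.7.

σ₀² = 17.7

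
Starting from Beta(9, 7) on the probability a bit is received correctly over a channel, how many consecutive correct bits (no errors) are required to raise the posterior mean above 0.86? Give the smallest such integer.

After k correct bits and 0 errors the posterior is Beta(9+k, 7), with mean (9+k)/(9+7+k).
Set (9+k)/(16+k) > 0.86 and solve: k > (0.86·16 − 9)/(1 − 0.86) = 34.000.
The smallest integer exceeding 34.000 is 35, and checking k=35: (44)/(51) = 0.8627 > 0.86.

k = 35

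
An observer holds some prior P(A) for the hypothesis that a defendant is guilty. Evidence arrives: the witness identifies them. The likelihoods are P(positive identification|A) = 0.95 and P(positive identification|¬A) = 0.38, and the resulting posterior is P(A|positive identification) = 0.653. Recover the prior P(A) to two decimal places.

In odds form, posterior odds = prior odds × likelihood ratio, so prior odds = posterior odds ÷ LR.
Posterior odds = 0.653/(1−0.653) = 1.8818. LR = 0.95/0.38 = 2.5000.
Prior odds = 1.8818/2.5000 = 0.7527, so P(A) = 0.7527/(1+0.7527) ≈ 0.43.

P(A) = 0.43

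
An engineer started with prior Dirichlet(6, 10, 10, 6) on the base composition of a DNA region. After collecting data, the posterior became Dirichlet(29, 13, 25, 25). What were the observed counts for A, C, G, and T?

counts (23, 3, 15, 19)

For a Dirichlet(α) prior with multinomial counts c, the posterior is Dirichlet(α + c) componentwise.
Counts are posterior − prior componentwise: 29−6=23, 13−10=3, 25−10=15, 25−6=19.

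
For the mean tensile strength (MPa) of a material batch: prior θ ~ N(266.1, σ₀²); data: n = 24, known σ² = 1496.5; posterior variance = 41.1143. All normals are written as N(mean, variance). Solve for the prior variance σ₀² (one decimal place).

σ₀² = 120.7

Posterior precision equals prior precision plus data precision: 1/σ_n² = 1/σ₀² + n/σ².
So 1/σ₀² = 1/41.1143 − 24/1496.5 = 0.024322 − 0.016037 = 0.008285.
Hence σ₀² = 1/0.008285 ≈ 120.7.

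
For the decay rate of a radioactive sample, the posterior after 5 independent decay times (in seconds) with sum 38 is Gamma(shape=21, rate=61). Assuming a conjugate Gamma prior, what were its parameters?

Gamma–exponential conjugacy: posterior shape = α + n, posterior rate = β + Σtᵢ.
So α = 21 − 5 = 16 and β = 61 − 38 = 23.

Gamma(shape=16, rate=23)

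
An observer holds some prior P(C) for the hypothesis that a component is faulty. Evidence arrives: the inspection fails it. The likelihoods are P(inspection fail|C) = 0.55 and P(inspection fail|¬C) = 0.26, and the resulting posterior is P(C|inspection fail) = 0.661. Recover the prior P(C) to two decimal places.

P(C) = 0.48

Bayes' rule in odds form gives O(C|E) = O(C)·[P(E|C)/P(E|¬C)], hence O(C) = O(C|E)/LR.
Posterior odds = 0.661/(1−0.661) = 1.9499. LR = 0.55/0.26 = 2.1154.
Prior odds = 1.9499/2.1154 = 0.9218, so P(C) = 0.9218/(1+0.9218) ≈ 0.48.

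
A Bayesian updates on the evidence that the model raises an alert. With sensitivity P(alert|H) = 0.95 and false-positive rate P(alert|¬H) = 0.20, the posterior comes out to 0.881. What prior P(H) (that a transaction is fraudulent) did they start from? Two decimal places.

P(H) = 0.61

Bayes' rule in odds form gives O(H|E) = O(H)·[P(E|H)/P(E|¬H)], hence O(H) = O(H|E)/LR.
Posterior odds = 0.881/(1−0.881) = 7.4034. LR = 0.95/0.20 = 4.7500.
Prior odds = 7.4034/4.7500 = 1.5586, so P(H) = 1.5586/(1+1.5586) ≈ 0.61.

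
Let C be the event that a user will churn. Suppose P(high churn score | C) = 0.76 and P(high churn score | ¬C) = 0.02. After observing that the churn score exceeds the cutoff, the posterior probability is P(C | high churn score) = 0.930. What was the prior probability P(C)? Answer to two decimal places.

P(C) = 0.26

Bayes' rule in odds form gives O(C|E) = O(C)·[P(E|C)/P(E|¬C)], hence O(C) = O(C|E)/LR.
Posterior odds = 0.930/(1−0.930) = 13.2857. LR = 0.76/0.02 = 38.0000.
Prior odds = 13.2857/38.0000 = 0.3496, so P(C) = 0.3496/(1+0.3496) ≈ 0.26.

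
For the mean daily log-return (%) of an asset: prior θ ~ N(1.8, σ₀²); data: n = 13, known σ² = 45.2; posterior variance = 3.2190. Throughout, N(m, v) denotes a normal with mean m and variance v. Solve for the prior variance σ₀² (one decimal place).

σ₀² = 43.4

Posterior precision equals prior precision plus data precision: 1/σ_n² = 1/σ₀² + n/σ².
So 1/σ₀² = 1/3.2190 − 13/45.2 = 0.310655 − 0.287611 = 0.023044.
Hence σ₀² = 1/0.023044 ≈ 43.4.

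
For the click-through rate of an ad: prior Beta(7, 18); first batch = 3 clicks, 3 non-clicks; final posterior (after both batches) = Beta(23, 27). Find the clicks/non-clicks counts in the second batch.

13 clicks and 6 non-clicks

Because Beta–binomial updating is additive in the counts, the combined data contributed (α_post−α_prior, β_post−β_prior) successes and failures.
Total across both batches: 23−7=16 clicks, 27−18=9 non-clicks.
Subtract the first batch: 16−3=13 clicks and 9−3=6 non-clicks.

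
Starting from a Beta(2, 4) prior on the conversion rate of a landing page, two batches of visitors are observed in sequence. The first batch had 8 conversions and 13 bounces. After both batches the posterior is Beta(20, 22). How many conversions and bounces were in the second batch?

Because Beta–binomial updating is additive in the counts, the combined data contributed (α_post−α_prior, β_post−β_prior) successes and failures.
Total across both batches: 20−2=18 conversions, 22−4=18 bounces.
Subtract the first batch: 18−8=10 conversions and 18−13=5 bounces.

10 conversions and 5 bounces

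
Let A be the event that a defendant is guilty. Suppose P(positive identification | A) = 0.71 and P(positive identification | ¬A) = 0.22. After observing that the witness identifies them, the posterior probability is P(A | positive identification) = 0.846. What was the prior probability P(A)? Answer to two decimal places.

In odds form, posterior odds = prior odds × likelihood ratio, so prior odds = posterior odds ÷ LR.
Posterior odds = 0.846/(1−0.846) = 5.4935. LR = 0.71/0.22 = 3.2273.
Prior odds = 5.4935/3.2273 = 1.7022, so P(A) = 1.7022/(1+1.7022) ≈ 0.63.

P(A) = 0.63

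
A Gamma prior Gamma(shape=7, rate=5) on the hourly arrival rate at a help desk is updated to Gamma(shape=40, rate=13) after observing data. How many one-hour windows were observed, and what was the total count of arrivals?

n = 8 one-hour windows with total 33 arrivals

A Gamma(α, β) prior (rate parametrization) on a Poisson rate with n observations summing to S gives posterior Gamma(α+S, β+n).
Matching: Σxᵢ = 40 − 7 = 33 and n = 13 − 5 = 8.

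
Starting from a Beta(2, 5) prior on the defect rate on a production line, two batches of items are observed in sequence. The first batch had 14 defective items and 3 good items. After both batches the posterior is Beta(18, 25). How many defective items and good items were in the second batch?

2 defective items and 17 good items

Because Beta–binomial updating is additive in the counts, the combined data contributed (α_post−α_prior, β_post−β_prior) successes and failures.
Total across both batches: 18−2=16 defective items, 25−5=20 good items.
Subtract the first batch: 16−14=2 defective items and 20−3=17 good items.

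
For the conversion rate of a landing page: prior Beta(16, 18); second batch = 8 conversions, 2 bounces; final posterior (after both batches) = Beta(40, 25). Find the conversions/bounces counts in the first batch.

16 conversions and 5 bounces

Because Beta–binomial updating is additive in the counts, the combined data contributed (α_post−α_prior, β_post−β_prior) successes and failures.
Total across both batches: 40−16=24 conversions, 25−18=7 bounces.
Subtract the second batch: 24−8=16 conversions and 7−2=5 bounces.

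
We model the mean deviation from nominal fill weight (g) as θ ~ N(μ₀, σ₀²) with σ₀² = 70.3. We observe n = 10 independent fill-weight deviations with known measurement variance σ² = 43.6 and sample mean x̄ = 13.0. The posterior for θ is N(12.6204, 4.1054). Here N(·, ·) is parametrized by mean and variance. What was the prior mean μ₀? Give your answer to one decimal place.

μ₀ = 6.5

The posterior mean is a precision-weighted average: μ_n = (τ₀μ₀ + τ_data·x̄)/(τ₀+τ_data), with τ₀=1/σ₀² and τ_data=n/σ².
Here τ₀ = 1/70.3 = 0.014225 and τ_data = 10/43.6 = 0.229358, so τ_n = 0.243583.
Rearranging for μ₀: μ₀ = (μ_n·τ_n − τ_data·x̄)/τ₀ = (12.6204·0.243583 − 0.229358·13.0) / 0.014225 = 0.092461/0.014225 ≈ 6.5.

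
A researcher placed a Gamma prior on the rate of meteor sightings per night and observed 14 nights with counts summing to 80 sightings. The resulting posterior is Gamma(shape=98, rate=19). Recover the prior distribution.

Gamma(shape=18, rate=5)

A Gamma(α, β) prior (rate parametrization) on a Poisson rate with n observations summing to S gives posterior Gamma(α+S, β+n).
So α = 98 − 80 = 18 and β = 19 − 14 = 5.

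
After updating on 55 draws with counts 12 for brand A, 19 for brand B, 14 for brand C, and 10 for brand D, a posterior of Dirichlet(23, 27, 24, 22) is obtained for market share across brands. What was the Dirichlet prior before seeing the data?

For a Dirichlet(α) prior with multinomial counts c, the posterior is Dirichlet(α + c) componentwise.
Subtract each count from the matching posterior parameter: 23−12=11, 27−19=8, 24−14=10, 22−10=12.

Dirichlet(11, 8, 10, 12)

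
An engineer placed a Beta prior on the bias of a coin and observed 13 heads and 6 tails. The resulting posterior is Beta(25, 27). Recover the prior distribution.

Beta(12, 21)

A Beta(a, b) prior with s successes and f failures in binomial data gives a Beta(a+s, b+f) posterior.
Subtract the data counts: 25−13=12, 27−6=21.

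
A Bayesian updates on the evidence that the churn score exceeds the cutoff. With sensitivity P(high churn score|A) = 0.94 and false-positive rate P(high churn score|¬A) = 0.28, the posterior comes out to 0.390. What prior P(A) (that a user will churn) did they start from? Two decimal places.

In odds form, posterior odds = prior odds × likelihood ratio, so prior odds = posterior odds ÷ LR.
Posterior odds = 0.390/(1−0.390) = 0.6393. LR = 0.94/0.28 = 3.3571.
Prior odds = 0.6393/3.3571 = 0.1904, so P(A) = 0.1904/(1+0.1904) ≈ 0.16.

P(A) = 0.16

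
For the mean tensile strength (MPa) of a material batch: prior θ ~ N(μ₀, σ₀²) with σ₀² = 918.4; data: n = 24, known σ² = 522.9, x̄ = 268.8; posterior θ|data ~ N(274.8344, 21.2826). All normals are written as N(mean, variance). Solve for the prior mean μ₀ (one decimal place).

The posterior mean is a precision-weighted average: μ_n = (τ₀μ₀ + τ_data·x̄)/(τ₀+τ_data), with τ₀=1/σ₀² and τ_data=n/σ².
Here τ₀ = 1/918.4 = 0.001089 and τ_data = 24/522.9 = 0.045898, so τ_n = 0.046987.
Rearranging for μ₀: μ₀ = (μ_n·τ_n − τ_data·x̄)/τ₀ = (274.8344·0.046987 − 0.045898·268.8) / 0.001089 = 0.576262/0.001089 ≈ 529.2.

μ₀ = 529.2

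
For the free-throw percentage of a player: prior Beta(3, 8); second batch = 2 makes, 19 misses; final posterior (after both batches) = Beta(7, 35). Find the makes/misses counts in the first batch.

2 makes and 8 misses

Sequential conjugate updates are equivalent to a single update on the pooled data, so total successes = posterior α − prior α and total failures = posterior β − prior β.
Total across both batches: 7−3=4 makes, 35−8=27 misses.
Subtract the second batch: 4−2=2 makes and 27−19=8 misses.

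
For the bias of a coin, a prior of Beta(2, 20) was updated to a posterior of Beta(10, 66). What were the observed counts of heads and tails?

Beta is conjugate to the binomial likelihood: posterior = Beta(α+s, β+f).
Match parameters: s=10−2=8, f=66−20=46.

8 heads and 46 tails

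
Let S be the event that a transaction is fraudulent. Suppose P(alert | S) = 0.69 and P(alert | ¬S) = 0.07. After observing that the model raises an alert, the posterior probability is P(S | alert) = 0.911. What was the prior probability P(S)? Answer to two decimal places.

In odds form, posterior odds = prior odds × likelihood ratio, so prior odds = posterior odds ÷ LR.
Posterior odds = 0.911/(1−0.911) = 10.2360. LR = 0.69/0.07 = 9.8571.
Prior odds = 10.2360/9.8571 = 1.0384, so P(S) = 1.0384/(1+1.0384) ≈ 0.51.

P(S) = 0.51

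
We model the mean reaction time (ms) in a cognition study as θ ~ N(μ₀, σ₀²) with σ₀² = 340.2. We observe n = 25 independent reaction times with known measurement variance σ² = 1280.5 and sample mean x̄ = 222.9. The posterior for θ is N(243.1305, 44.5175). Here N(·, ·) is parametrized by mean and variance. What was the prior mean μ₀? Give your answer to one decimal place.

μ₀ = 377.5

With known observation variance, the Normal–Normal posterior has precision τ_n = τ₀ + n/σ² and mean μ_n = (τ₀μ₀ + (n/σ²)x̄)/τ_n.
Here τ₀ = 1/340.2 = 0.002939 and τ_data = 25/1280.5 = 0.019524, so τ_n = 0.022463.
Rearranging for μ₀: μ₀ = (μ_n·τ_n − τ_data·x̄)/τ₀ = (243.1305·0.022463 − 0.019524·222.9) / 0.002939 = 1.109541/0.002939 ≈ 377.5.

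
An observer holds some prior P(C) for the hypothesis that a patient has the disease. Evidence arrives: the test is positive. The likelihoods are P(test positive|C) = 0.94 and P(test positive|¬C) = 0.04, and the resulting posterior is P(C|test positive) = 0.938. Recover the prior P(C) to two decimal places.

P(C) = 0.39

In odds form, posterior odds = prior odds × likelihood ratio, so prior odds = posterior odds ÷ LR.
Posterior odds = 0.938/(1−0.938) = 15.1290. LR = 0.94/0.04 = 23.5000.
Prior odds = 15.1290/23.5000 = 0.6438, so P(C) = 0.6438/(1+0.6438) ≈ 0.39.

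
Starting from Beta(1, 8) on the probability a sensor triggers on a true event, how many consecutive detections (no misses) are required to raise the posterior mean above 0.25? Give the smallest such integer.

k = 2

After k detections and 0 misses the posterior is Beta(1+k, 8), with mean (1+k)/(1+8+k).
Set (1+k)/(9+k) > 0.25 and solve: k > (0.25·9 − 1)/(1 − 0.25) = 1.667.
The smallest integer exceeding 1.667 is 2, and checking k=2: (3)/(11) = 0.2727 > 0.25.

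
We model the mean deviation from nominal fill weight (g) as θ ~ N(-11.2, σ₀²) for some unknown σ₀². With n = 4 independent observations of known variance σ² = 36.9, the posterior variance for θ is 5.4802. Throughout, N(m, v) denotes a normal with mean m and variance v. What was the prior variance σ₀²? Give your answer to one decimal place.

σ₀² = 13.5

For the Normal–Normal model with known σ², precisions add: τ_n = τ₀ + n/σ².
So 1/σ₀² = 1/5.4802 − 4/36.9 = 0.182475 − 0.108401 = 0.074074.
Hence σ₀² = 1/0.074074 ≈ 13.5.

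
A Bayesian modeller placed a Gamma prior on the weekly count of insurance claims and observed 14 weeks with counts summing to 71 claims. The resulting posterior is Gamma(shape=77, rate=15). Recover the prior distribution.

A Gamma(α, β) prior (rate parametrization) on a Poisson rate with n observations summing to S gives posterior Gamma(α+S, β+n).
So α = 77 − 71 = 6 and β = 15 − 14 = 1.

Gamma(shape=6, rate=1)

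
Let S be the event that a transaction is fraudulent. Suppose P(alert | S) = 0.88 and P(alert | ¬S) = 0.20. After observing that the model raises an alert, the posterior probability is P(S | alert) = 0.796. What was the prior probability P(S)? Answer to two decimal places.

P(S) = 0.47

In odds form, posterior odds = prior odds × likelihood ratio, so prior odds = posterior odds ÷ LR.
Posterior odds = 0.796/(1−0.796) = 3.9020. LR = 0.88/0.20 = 4.4000.
Prior odds = 3.9020/4.4000 = 0.8868, so P(S) = 0.8868/(1+0.8868) ≈ 0.47.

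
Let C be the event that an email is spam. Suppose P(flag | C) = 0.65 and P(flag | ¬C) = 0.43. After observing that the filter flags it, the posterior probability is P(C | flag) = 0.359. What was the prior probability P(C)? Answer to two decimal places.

Bayes' rule in odds form gives O(C|E) = O(C)·[P(E|C)/P(E|¬C)], hence O(C) = O(C|E)/LR.
Posterior odds = 0.359/(1−0.359) = 0.5601. LR = 0.65/0.43 = 1.5116.
Prior odds = 0.5601/1.5116 = 0.3705, so P(C) = 0.3705/(1+0.3705) ≈ 0.27.

P(C) = 0.27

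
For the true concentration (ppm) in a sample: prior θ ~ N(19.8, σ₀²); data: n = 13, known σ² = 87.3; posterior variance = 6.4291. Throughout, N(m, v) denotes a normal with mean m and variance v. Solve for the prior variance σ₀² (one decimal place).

σ₀² = 150.8

Posterior precision equals prior precision plus data precision: 1/σ_n² = 1/σ₀² + n/σ².
So 1/σ₀² = 1/6.4291 − 13/87.3 = 0.155543 − 0.148912 = 0.006631.
Hence σ₀² = 1/0.006631 ≈ 150.8.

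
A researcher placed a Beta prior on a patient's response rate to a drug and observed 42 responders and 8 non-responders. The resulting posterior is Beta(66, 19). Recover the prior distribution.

Beta is conjugate to the binomial likelihood: posterior = Beta(α+s, β+f).
Subtract the data counts: 66−42=24, 19−8=11.

Beta(24, 11)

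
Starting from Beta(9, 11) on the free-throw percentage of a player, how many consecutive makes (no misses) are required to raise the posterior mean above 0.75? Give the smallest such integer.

k = 25

After k makes and 0 misses the posterior is Beta(9+k, 11), with mean (9+k)/(9+11+k).
Set (9+k)/(20+k) > 0.75 and solve: k > (0.75·20 − 9)/(1 − 0.75) = 24.000.
The smallest integer exceeding 24.000 is 25, and checking k=25: (34)/(45) = 0.7556 > 0.75.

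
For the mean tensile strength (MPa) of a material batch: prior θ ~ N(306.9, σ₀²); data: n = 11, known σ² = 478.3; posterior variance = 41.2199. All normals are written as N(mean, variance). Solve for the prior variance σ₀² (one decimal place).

σ₀² = 792.4

Posterior precision equals prior precision plus data precision: 1/σ_n² = 1/σ₀² + n/σ².
So 1/σ₀² = 1/41.2199 − 11/478.3 = 0.024260 − 0.022998 = 0.001262.
Hence σ₀² = 1/0.001262 ≈ 792.4.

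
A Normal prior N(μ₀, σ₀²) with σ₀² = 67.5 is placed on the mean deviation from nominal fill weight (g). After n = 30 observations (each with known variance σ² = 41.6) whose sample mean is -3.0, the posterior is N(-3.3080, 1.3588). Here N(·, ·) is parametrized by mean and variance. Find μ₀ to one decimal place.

The posterior mean is a precision-weighted average: μ_n = (τ₀μ₀ + τ_data·x̄)/(τ₀+τ_data), with τ₀=1/σ₀² and τ_data=n/σ².
Here τ₀ = 1/67.5 = 0.014815 and τ_data = 30/41.6 = 0.721154, so τ_n = 0.735969.
Rearranging for μ₀: μ₀ = (μ_n·τ_n − τ_data·x̄)/τ₀ = (-3.3080·0.735969 − 0.721154·-3.0) / 0.014815 = -0.271123/0.014815 ≈ -18.3.

μ₀ = -18.3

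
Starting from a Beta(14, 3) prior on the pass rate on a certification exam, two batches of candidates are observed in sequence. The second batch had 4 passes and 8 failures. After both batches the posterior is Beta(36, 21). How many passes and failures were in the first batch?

18 passes and 10 failures

Sequential conjugate updates are equivalent to a single update on the pooled data, so total successes = posterior α − prior α and total failures = posterior β − prior β.
Total across both batches: 36−14=22 passes, 21−3=18 failures.
Subtract the second batch: 22−4=18 passes and 18−8=10 failures.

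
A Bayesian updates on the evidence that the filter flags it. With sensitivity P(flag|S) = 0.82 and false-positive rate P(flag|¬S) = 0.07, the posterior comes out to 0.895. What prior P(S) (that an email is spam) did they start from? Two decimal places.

P(S) = 0.42

In odds form, posterior odds = prior odds × likelihood ratio, so prior odds = posterior odds ÷ LR.
Posterior odds = 0.895/(1−0.895) = 8.5238. LR = 0.82/0.07 = 11.7143.
Prior odds = 8.5238/11.7143 = 0.7276, so P(S) = 0.7276/(1+0.7276) ≈ 0.42.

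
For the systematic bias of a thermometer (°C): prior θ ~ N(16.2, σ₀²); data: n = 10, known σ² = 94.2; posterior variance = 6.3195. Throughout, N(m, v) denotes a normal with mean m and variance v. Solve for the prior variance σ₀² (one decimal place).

Posterior precision equals prior precision plus data precision: 1/σ_n² = 1/σ₀² + n/σ².
So 1/σ₀² = 1/6.3195 − 10/94.2 = 0.158240 − 0.106157 = 0.052083.
Hence σ₀² = 1/0.052083 ≈ 19.2.

σ₀² = 19.2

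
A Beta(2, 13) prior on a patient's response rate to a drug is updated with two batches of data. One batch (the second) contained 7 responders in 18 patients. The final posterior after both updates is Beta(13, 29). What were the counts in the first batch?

4 responders and 5 non-responders

Sequential conjugate updates are equivalent to a single update on the pooled data, so total successes = posterior α − prior α and total failures = posterior β − prior β.
Total across both batches: 13−2=11 responders, 29−13=16 non-responders.
Subtract the second batch: 11−7=4 responders and 16−11=5 non-responders.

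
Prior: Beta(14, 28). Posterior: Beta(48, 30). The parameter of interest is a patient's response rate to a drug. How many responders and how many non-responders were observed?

Under Beta–binomial conjugacy the posterior parameters are (a+s, b+f).
Match parameters: s=48−14=34, f=30−28=2.

34 responders and 2 non-responders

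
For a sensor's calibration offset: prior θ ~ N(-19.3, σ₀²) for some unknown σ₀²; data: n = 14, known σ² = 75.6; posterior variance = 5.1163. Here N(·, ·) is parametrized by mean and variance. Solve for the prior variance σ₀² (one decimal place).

Posterior precision equals prior precision plus data precision: 1/σ_n² = 1/σ₀² + n/σ².
So 1/σ₀² = 1/5.1163 − 14/75.6 = 0.195454 − 0.185185 = 0.010269.
Hence σ₀² = 1/0.010269 ≈ 97.4.

σ₀² = 97.4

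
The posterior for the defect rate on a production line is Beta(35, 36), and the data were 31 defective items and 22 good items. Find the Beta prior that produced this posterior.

A Beta(a, b) prior with s successes and f failures in binomial data gives a Beta(a+s, b+f) posterior.
So a = 35 − 31 = 4 and b = 36 − 22 = 14.

Beta(4, 14)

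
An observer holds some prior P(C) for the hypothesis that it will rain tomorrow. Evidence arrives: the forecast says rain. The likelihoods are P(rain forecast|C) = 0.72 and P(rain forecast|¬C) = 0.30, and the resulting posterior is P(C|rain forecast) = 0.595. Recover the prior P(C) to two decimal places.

P(C) = 0.38

Bayes' rule in odds form gives O(C|E) = O(C)·[P(E|C)/P(E|¬C)], hence O(C) = O(C|E)/LR.
Posterior odds = 0.595/(1−0.595) = 1.4691. LR = 0.72/0.30 = 2.4000.
Prior odds = 1.4691/2.4000 = 0.6121, so P(C) = 0.6121/(1+0.6121) ≈ 0.38.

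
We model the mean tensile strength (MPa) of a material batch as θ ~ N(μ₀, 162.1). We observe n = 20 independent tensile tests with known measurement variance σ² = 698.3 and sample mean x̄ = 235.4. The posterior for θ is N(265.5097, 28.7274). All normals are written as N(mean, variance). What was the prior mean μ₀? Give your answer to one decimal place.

μ₀ = 405.3

With known observation variance, the Normal–Normal posterior has precision τ_n = τ₀ + n/σ² and mean μ_n = (τ₀μ₀ + (n/σ²)x̄)/τ_n.
Here τ₀ = 1/162.1 = 0.006169 and τ_data = 20/698.3 = 0.028641, so τ_n = 0.034810.
Rearranging for μ₀: μ₀ = (μ_n·τ_n − τ_data·x̄)/τ₀ = (265.5097·0.034810 − 0.028641·235.4) / 0.006169 = 2.500301/0.006169 ≈ 405.3.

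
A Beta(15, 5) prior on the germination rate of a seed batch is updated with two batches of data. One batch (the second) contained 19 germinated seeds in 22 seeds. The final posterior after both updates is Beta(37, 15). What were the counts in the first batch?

3 germinated seeds and 7 non-germinating seeds

Sequential conjugate updates are equivalent to a single update on the pooled data, so total successes = posterior α − prior α and total failures = posterior β − prior β.
Total across both batches: 37−15=22 germinated seeds, 15−5=10 non-germinating seeds.
Subtract the second batch: 22−19=3 germinated seeds and 10−3=7 non-germinating seeds.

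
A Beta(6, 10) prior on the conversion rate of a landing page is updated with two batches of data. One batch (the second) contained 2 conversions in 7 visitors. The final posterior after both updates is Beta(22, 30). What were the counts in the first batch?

Sequential conjugate updates are equivalent to a single update on the pooled data, so total successes = posterior α − prior α and total failures = posterior β − prior β.
Total across both batches: 22−6=16 conversions, 30−10=20 bounces.
Subtract the second batch: 16−2=14 conversions and 20−5=15 bounces.

14 conversions and 15 bounces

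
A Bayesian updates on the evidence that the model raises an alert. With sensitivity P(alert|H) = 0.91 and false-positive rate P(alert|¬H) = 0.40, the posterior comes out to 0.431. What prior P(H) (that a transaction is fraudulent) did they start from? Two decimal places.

P(H) = 0.25

In odds form, posterior odds = prior odds × likelihood ratio, so prior odds = posterior odds ÷ LR.
Posterior odds = 0.431/(1−0.431) = 0.7575. LR = 0.91/0.40 = 2.2750.
Prior odds = 0.7575/2.2750 = 0.3330, so P(H) = 0.3330/(1+0.3330) ≈ 0.25.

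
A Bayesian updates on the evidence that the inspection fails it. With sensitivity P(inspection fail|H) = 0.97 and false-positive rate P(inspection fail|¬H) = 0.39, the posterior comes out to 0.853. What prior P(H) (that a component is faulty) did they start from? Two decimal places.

P(H) = 0.70

In odds form, posterior odds = prior odds × likelihood ratio, so prior odds = posterior odds ÷ LR.
Posterior odds = 0.853/(1−0.853) = 5.8027. LR = 0.97/0.39 = 2.4872.
Prior odds = 5.8027/2.4872 = 2.3330, so P(H) = 2.3330/(1+2.3330) ≈ 0.70.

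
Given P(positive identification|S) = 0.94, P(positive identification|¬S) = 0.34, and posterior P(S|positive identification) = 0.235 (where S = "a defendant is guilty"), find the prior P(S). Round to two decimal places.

P(S) = 0.10

In odds form, posterior odds = prior odds × likelihood ratio, so prior odds = posterior odds ÷ LR.
Posterior odds = 0.235/(1−0.235) = 0.3072. LR = 0.94/0.34 = 2.7647.
Prior odds = 0.3072/2.7647 = 0.1111, so P(S) = 0.1111/(1+0.1111) ≈ 0.10.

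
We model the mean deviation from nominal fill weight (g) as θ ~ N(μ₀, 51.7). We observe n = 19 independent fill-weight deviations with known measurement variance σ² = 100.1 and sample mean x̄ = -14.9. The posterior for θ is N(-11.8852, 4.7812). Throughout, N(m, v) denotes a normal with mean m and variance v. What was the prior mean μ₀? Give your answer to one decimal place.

μ₀ = 17.7

The posterior mean is a precision-weighted average: μ_n = (τ₀μ₀ + τ_data·x̄)/(τ₀+τ_data), with τ₀=1/σ₀² and τ_data=n/σ².
Here τ₀ = 1/51.7 = 0.019342 and τ_data = 19/100.1 = 0.189810, so τ_n = 0.209152.
Rearranging for μ₀: μ₀ = (μ_n·τ_n − τ_data·x̄)/τ₀ = (-11.8852·0.209152 − 0.189810·-14.9) / 0.019342 = 0.342356/0.019342 ≈ 17.7.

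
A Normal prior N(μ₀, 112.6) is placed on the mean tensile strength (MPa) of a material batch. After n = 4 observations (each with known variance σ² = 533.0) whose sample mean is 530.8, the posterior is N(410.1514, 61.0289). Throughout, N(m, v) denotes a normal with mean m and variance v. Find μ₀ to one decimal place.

μ₀ = 308.2

The posterior mean is a precision-weighted average: μ_n = (τ₀μ₀ + τ_data·x̄)/(τ₀+τ_data), with τ₀=1/σ₀² and τ_data=n/σ².
Here τ₀ = 1/112.6 = 0.008881 and τ_data = 4/533.0 = 0.007505, so τ_n = 0.016386.
Rearranging for μ₀: μ₀ = (μ_n·τ_n − τ_data·x̄)/τ₀ = (410.1514·0.016386 − 0.007505·530.8) / 0.008881 = 2.737087/0.008881 ≈ 308.2.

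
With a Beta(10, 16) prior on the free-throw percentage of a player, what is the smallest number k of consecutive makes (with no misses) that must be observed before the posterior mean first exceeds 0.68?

After k makes and 0 misses the posterior is Beta(10+k, 16), with mean (10+k)/(10+16+k).
Set (10+k)/(26+k) > 0.68 and solve: k > (0.68·26 − 10)/(1 − 0.68) = 24.000.
The smallest integer exceeding 24.000 is 25, and checking k=25: (35)/(51) = 0.6863 > 0.68.

k = 25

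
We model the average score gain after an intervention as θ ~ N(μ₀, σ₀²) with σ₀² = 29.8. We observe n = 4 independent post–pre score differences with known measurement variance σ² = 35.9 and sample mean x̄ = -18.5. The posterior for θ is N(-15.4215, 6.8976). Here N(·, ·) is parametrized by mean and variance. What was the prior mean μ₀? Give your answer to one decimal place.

With known observation variance, the Normal–Normal posterior has precision τ_n = τ₀ + n/σ² and mean μ_n = (τ₀μ₀ + (n/σ²)x̄)/τ_n.
Here τ₀ = 1/29.8 = 0.033557 and τ_data = 4/35.9 = 0.111421, so τ_n = 0.144978.
Rearranging for μ₀: μ₀ = (μ_n·τ_n − τ_data·x̄)/τ₀ = (-15.4215·0.144978 − 0.111421·-18.5) / 0.033557 = -0.174490/0.033557 ≈ -5.2.

μ₀ = -5.2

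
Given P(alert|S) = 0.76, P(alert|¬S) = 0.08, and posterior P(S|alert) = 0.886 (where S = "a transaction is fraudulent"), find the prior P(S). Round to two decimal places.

P(S) = 0.45

Bayes' rule in odds form gives O(S|E) = O(S)·[P(E|S)/P(E|¬S)], hence O(S) = O(S|E)/LR.
Posterior odds = 0.886/(1−0.886) = 7.7719. LR = 0.76/0.08 = 9.5000.
Prior odds = 7.7719/9.5000 = 0.8181, so P(S) = 0.8181/(1+0.8181) ≈ 0.45.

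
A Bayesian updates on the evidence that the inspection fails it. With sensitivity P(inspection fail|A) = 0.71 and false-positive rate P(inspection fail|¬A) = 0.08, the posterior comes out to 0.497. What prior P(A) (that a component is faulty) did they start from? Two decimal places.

P(A) = 0.10

In odds form, posterior odds = prior odds × likelihood ratio, so prior odds = posterior odds ÷ LR.
Posterior odds = 0.497/(1−0.497) = 0.9881. LR = 0.71/0.08 = 8.8750.
Prior odds = 0.9881/8.8750 = 0.1113, so P(A) = 0.1113/(1+0.1113) ≈ 0.10.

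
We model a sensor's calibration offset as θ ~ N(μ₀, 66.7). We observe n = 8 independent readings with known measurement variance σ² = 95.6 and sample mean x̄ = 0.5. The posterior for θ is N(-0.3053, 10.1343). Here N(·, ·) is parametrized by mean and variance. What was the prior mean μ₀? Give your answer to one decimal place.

With known observation variance, the Normal–Normal posterior has precision τ_n = τ₀ + n/σ² and mean μ_n = (τ₀μ₀ + (n/σ²)x̄)/τ_n.
Here τ₀ = 1/66.7 = 0.014993 and τ_data = 8/95.6 = 0.083682, so τ_n = 0.098675.
Rearranging for μ₀: μ₀ = (μ_n·τ_n − τ_data·x̄)/τ₀ = (-0.3053·0.098675 − 0.083682·0.5) / 0.014993 = -0.071966/0.014993 ≈ -4.8.

μ₀ = -4.8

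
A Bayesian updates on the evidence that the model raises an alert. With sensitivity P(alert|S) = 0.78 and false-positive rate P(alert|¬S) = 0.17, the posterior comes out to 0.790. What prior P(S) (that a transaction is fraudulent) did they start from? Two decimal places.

In odds form, posterior odds = prior odds × likelihood ratio, so prior odds = posterior odds ÷ LR.
Posterior odds = 0.790/(1−0.790) = 3.7619. LR = 0.78/0.17 = 4.5882.
Prior odds = 3.7619/4.5882 = 0.8199, so P(S) = 0.8199/(1+0.8199) ≈ 0.45.

P(S) = 0.45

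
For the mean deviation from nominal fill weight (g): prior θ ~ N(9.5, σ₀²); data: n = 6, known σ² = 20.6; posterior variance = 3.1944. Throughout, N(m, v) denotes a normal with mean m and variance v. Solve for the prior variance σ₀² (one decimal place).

σ₀² = 45.9

Posterior precision equals prior precision plus data precision: 1/σ_n² = 1/σ₀² + n/σ².
So 1/σ₀² = 1/3.1944 − 6/20.6 = 0.313048 − 0.291262 = 0.021786.
Hence σ₀² = 1/0.021786 ≈ 45.9.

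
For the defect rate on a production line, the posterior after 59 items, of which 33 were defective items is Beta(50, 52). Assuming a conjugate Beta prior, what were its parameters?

Beta(17, 26)

Under Beta–binomial conjugacy the posterior parameters are (α+s, β+f).
Subtract the data counts: 50−33=17, 52−26=26.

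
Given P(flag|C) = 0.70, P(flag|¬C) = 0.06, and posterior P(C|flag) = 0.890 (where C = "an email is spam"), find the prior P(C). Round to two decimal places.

P(C) = 0.41

In odds form, posterior odds = prior odds × likelihood ratio, so prior odds = posterior odds ÷ LR.
Posterior odds = 0.890/(1−0.890) = 8.0909. LR = 0.70/0.06 = 11.6667.
Prior odds = 8.0909/11.6667 = 0.6935, so P(C) = 0.6935/(1+0.6935) ≈ 0.41.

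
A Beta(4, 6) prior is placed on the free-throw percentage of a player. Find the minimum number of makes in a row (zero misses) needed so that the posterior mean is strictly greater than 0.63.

After k makes and 0 misses the posterior is Beta(4+k, 6), with mean (4+k)/(4+6+k).
Set (4+k)/(10+k) > 0.63 and solve: k > (0.63·10 − 4)/(1 − 0.63) = 6.216.
The smallest integer exceeding 6.216 is 7.

k = 7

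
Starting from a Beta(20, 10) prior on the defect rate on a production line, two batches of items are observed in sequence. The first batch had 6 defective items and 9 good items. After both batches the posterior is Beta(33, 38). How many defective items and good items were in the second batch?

7 defective items and 19 good items

Because Beta–binomial updating is additive in the counts, the combined data contributed (α_post−α_prior, β_post−β_prior) successes and failures.
Total across both batches: 33−20=13 defective items, 38−10=28 good items.
Subtract the first batch: 13−6=7 defective items and 28−9=19 good items.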